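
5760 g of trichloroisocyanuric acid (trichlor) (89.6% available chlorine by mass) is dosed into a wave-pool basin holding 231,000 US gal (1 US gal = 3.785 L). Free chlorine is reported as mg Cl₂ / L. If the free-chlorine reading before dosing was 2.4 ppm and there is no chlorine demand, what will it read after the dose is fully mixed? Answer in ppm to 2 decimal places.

8.30 ppm

Volume: 231,000 US gal × 3.785 L/gal = 874,335 L.
Available chlorine delivered: 5760 g × 0.896 = 5161 g as Cl₂.
Concentration rise: 5161 g / 874,335 L = 5.903 mg/L = 5.90 ppm.
Final FC: 2.4 + 5.90 = 8.30 ppm.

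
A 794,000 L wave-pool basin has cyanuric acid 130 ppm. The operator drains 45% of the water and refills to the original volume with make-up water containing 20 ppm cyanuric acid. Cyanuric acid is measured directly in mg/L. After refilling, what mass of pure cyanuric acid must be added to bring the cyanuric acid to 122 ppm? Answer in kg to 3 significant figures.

33.0 kg

After draining 45% and refilling: 130 × 0.55 + 20 × 0.45 = 80.5 ppm.
Deficit to target: 122 − 80.5 = 41.5 mg/L.
Mass: 41.5 mg/L × 794,000 L = 32,950 g cyanuric acid.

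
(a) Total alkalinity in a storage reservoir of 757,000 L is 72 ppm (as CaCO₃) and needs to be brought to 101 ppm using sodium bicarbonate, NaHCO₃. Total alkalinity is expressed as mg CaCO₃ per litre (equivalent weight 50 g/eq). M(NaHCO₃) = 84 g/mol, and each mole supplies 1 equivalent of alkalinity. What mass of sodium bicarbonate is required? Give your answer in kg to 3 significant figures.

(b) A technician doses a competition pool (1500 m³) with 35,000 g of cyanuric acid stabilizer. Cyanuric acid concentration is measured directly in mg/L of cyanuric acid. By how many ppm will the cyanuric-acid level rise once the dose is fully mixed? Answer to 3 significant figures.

(a) 36.9 kg; (b) 23.3 ppm

(a) Alkalinity to add: (101 − 72) = 29 mg/L as CaCO₃ × 757,000 L = 21,950 g as CaCO₃.
(a) Equivalents: 21,950 g ÷ 50 g/eq = 439.1 eq.
(a) NaHCO₃ supplies 1 eq per mole → 439.1 mol.
(a) Mass: 439.1 mol × 84 g/mol = 36,880 g.

(b) Volume: 1500 m³ = 1,500,000 L.
(b) Rise: 35,000 g / 1,500,000 L × 1000 = 23.33 mg/L.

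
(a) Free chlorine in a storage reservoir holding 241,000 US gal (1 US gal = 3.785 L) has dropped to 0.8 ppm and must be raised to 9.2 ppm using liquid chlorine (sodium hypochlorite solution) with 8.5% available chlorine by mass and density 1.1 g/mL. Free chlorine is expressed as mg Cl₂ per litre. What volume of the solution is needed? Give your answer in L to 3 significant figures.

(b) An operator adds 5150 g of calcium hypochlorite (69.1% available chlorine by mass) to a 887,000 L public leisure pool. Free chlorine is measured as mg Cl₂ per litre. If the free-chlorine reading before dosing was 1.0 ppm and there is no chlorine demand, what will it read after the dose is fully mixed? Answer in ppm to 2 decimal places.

(a) 82.0 L; (b) 5.01 ppm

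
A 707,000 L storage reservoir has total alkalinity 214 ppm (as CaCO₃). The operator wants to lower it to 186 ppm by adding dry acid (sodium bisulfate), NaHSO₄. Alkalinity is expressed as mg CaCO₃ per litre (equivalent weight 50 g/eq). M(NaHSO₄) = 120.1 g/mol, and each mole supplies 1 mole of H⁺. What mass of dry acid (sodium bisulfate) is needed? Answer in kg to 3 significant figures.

47.5 kg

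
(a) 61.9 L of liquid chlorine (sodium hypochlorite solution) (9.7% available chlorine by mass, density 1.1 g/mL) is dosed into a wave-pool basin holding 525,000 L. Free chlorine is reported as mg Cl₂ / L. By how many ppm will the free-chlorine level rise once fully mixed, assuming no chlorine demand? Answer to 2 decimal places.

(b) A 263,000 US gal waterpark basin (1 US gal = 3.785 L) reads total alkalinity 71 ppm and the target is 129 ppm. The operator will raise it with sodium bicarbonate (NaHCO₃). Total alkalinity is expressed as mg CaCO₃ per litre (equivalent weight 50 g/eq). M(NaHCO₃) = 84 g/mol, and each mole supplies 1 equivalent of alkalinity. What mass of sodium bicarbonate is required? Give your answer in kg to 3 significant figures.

(a) Mass of solution: 61.9 L × 1000 mL/L × 1.1 g/mL = 68,090 g.
(a) Available chlorine delivered: 68,090 g × 0.097 = 6605 g as Cl₂.
(a) Concentration rise: 6605 g / 525,000 L = 12.58 mg/L = 12.58 ppm.

(b) Volume: 263,000 US gal × 3.785 L/gal = 995,455 L.
(b) Alkalinity to add: (129 − 71) = 58 mg/L as CaCO₃ × 995,455 L = 57,740 g as CaCO₃.
(b) Equivalents: 57,740 g ÷ 50 g/eq = 1155 eq.
(b) NaHCO₃ supplies 1 eq per mole → 1155 mol.
(b) Mass: 1155 mol × 84 g/mol = 97,000 g.

(a) 12.58 ppm; (b) 97.0 kg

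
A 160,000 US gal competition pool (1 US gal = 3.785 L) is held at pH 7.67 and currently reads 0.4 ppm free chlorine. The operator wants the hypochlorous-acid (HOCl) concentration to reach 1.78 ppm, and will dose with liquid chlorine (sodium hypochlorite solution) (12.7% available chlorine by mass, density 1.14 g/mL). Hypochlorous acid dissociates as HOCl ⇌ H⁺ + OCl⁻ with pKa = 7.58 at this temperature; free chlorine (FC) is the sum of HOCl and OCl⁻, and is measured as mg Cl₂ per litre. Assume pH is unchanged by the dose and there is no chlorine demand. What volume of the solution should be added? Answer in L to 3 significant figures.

Volume: 160,000 US gal × 3.785 L/gal = 605,600 L.
[OCl⁻]/[HOCl] = 10^(pH − pKa) = 10^(7.67 − 7.58) = 1.23; fraction as HOCl = 1/(1 + 1.23) = 0.4484.
Free chlorine required for 1.78 ppm HOCl: 1.78 / 0.4484 = 3.97 ppm.
FC to add: 3.97 − 0.4 = 3.57 mg/L as Cl₂.
Cl₂ equivalent: 3.57 mg/L × 605,600 L = 2162 g.
Product at 12.7% available Cl: 2162 / 0.127 = 17,020 g.
Volume: 17,020 g ÷ 1.14 g/mL = 14,930 mL.

14.9 L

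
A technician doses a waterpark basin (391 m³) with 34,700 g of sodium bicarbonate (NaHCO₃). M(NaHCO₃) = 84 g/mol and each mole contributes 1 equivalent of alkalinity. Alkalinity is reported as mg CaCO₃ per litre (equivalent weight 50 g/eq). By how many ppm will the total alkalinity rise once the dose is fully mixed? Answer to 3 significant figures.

Volume: 391 m³ = 391,000 L.
Moles of NaHCO₃: 34,700 g ÷ 84 g/mol = 413.1 mol → 413.1 eq of alkalinity.
As CaCO₃: 413.1 eq × 50 g/eq = 20,650 g.
Rise: 20,650 g / 391,000 L × 1000 = 52.83 mg/L.

52.8 ppm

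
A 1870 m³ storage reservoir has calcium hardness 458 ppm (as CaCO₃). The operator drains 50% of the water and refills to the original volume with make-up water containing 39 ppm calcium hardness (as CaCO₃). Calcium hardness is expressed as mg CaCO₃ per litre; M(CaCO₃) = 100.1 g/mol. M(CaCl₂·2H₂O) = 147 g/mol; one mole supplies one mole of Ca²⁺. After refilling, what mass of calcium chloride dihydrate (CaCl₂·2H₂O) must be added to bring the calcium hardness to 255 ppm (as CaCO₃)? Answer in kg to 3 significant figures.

17.9 kg

Volume: 1870 m³ = 1,870,000 L.
After draining 50% and refilling: 458 × 0.50 + 39 × 0.50 = 248.5 ppm.
Deficit to target: 255 − 248.5 = 6.5 mg/L.
As CaCO₃: 6.5 mg/L × 1,870,000 L = 12,160 g; ÷ 100.1 = 121.4 mol Ca²⁺.
Mass: 121.4 × 147 = 17,850 g.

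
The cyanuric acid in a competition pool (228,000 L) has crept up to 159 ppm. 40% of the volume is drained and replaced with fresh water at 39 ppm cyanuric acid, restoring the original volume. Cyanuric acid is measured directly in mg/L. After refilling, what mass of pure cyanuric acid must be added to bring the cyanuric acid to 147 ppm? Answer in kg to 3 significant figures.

After draining 40% and refilling: 159 × 0.60 + 39 × 0.40 = 111 ppm.
Deficit to target: 147 − 111 = 36 mg/L.
Mass: 36 mg/L × 228,000 L = 8208 g cyanuric acid.

8.21 kg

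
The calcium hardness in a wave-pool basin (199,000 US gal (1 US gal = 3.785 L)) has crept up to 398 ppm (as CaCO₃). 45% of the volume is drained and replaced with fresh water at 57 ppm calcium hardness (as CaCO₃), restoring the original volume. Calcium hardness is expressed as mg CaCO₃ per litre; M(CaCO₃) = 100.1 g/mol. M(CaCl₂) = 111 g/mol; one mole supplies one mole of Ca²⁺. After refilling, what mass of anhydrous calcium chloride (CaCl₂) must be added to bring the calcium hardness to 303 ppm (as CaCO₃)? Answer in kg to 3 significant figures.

48.8 kg

Volume: 199,000 US gal × 3.785 L/gal = 753,215 L.
After draining 45% and refilling: 398 × 0.55 + 57 × 0.45 = 244.55 ppm.
Deficit to target: 303 − 244.55 = 58.45 mg/L.
As CaCO₃: 58.45 mg/L × 753,215 L = 44,030 g; ÷ 100.1 = 439.8 mol Ca²⁺.
Mass: 439.8 × 111 = 48,820 g.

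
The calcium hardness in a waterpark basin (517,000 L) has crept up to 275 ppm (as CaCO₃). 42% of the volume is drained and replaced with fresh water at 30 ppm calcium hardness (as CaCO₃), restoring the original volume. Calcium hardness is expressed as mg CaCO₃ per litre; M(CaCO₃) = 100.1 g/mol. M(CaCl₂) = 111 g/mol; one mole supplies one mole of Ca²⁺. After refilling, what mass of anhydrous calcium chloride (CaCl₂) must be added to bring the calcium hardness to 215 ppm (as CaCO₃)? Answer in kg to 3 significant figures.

24.6 kg

After draining 42% and refilling: 275 × 0.58 + 30 × 0.42 = 172.1 ppm.
Deficit to target: 215 − 172.1 = 42.9 mg/L.
As CaCO₃: 42.9 mg/L × 517,000 L = 22,180 g; ÷ 100.1 = 221.6 mol Ca²⁺.
Mass: 221.6 × 111 = 24,590 g.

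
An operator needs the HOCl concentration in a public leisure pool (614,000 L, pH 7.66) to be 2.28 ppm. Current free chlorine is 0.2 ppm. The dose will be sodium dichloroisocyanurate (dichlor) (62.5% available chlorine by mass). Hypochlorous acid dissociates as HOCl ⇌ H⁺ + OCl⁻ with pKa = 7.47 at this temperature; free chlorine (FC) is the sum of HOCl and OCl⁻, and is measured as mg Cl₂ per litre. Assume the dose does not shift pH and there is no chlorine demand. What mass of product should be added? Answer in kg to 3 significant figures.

5.51 kg

[OCl⁻]/[HOCl] = 10^(pH − pKa) = 10^(7.66 − 7.47) = 1.549; fraction as HOCl = 1/(1 + 1.549) = 0.3923.
Free chlorine required for 2.28 ppm HOCl: 2.28 / 0.3923 = 5.811 ppm.
FC to add: 5.811 − 0.2 = 5.611 mg/L as Cl₂.
Cl₂ equivalent: 5.611 mg/L × 614,000 L = 3445 g.
Product at 62.5% available Cl: 3445 / 0.625 = 5513 g.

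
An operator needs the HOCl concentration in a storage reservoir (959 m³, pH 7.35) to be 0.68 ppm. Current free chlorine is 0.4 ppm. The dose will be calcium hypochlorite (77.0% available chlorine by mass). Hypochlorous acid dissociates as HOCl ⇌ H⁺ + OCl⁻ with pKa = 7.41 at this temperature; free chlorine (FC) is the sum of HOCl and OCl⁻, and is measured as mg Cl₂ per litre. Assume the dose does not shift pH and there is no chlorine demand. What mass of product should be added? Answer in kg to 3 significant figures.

Volume: 959 m³ = 959,000 L.
[OCl⁻]/[HOCl] = 10^(pH − pKa) = 10^(7.35 − 7.41) = 0.871; fraction as HOCl = 1/(1 + 0.871) = 0.5345.
Free chlorine required for 0.68 ppm HOCl: 0.68 / 0.5345 = 1.272 ppm.
FC to add: 1.272 − 0.4 = 0.8723 mg/L as Cl₂.
Cl₂ equivalent: 0.8723 mg/L × 959,000 L = 836.5 g.
Product at 77.0% available Cl: 836.5 / 0.77 = 1086 g.

1.09 kg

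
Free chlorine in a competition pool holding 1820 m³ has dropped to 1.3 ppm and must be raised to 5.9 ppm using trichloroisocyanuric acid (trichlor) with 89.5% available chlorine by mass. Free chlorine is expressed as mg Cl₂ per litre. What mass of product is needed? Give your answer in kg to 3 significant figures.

9.35 kg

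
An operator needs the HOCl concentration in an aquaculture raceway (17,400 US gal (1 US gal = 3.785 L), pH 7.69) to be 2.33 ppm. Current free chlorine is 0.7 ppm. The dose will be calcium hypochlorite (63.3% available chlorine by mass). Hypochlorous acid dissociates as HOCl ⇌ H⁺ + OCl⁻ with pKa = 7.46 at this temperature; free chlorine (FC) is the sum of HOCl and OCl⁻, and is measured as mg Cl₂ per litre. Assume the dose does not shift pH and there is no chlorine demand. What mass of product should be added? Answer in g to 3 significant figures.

Volume: 17,400 US gal × 3.785 L/gal = 65,859 L.
[OCl⁻]/[HOCl] = 10^(pH − pKa) = 10^(7.69 − 7.46) = 1.698; fraction as HOCl = 1/(1 + 1.698) = 0.3706.
Free chlorine required for 2.33 ppm HOCl: 2.33 / 0.3706 = 6.287 ppm.
FC to add: 6.287 − 0.7 = 5.587 mg/L as Cl₂.
Cl₂ equivalent: 5.587 mg/L × 65,859 L = 367.9 g.
Product at 63.3% available Cl: 367.9 / 0.633 = 581.3 g.

581 g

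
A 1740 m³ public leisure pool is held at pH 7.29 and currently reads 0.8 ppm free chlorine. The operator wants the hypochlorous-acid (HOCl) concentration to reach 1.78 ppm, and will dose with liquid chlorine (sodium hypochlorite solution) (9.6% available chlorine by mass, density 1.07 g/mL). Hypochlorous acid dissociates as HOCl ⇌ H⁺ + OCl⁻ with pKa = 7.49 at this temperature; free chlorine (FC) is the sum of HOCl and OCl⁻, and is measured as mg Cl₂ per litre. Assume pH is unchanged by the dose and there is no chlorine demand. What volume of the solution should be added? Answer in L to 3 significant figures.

35.6 L

Volume: 1740 m³ = 1,740,000 L.
[OCl⁻]/[HOCl] = 10^(pH − pKa) = 10^(7.29 − 7.49) = 0.631; fraction as HOCl = 1/(1 + 0.631) = 0.6131.
Free chlorine required for 1.78 ppm HOCl: 1.78 / 0.6131 = 2.903 ppm.
FC to add: 2.903 − 0.8 = 2.103 mg/L as Cl₂.
Cl₂ equivalent: 2.103 mg/L × 1,740,000 L = 3659 g.
Product at 9.6% available Cl: 3659 / 0.096 = 38,120 g.
Volume: 38,120 g ÷ 1.07 g/mL = 35,630 mL.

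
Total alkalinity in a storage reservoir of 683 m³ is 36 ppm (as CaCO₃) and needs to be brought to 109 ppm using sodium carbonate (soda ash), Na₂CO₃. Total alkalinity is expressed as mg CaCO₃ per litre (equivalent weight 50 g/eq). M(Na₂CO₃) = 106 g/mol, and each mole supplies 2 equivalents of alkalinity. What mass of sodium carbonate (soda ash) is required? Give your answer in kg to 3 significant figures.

Volume: 683 m³ = 683,000 L.
Alkalinity to add: (109 − 36) = 73 mg/L as CaCO₃ × 683,000 L = 49,860 g as CaCO₃.
Equivalents: 49,860 g ÷ 50 g/eq = 997.2 eq.
Each mole of Na₂CO₃ supplies 2 eq, so 997.2 / 2 = 498.6 mol.
Mass: 498.6 mol × 106 g/mol = 52,850 g.

52.9 kg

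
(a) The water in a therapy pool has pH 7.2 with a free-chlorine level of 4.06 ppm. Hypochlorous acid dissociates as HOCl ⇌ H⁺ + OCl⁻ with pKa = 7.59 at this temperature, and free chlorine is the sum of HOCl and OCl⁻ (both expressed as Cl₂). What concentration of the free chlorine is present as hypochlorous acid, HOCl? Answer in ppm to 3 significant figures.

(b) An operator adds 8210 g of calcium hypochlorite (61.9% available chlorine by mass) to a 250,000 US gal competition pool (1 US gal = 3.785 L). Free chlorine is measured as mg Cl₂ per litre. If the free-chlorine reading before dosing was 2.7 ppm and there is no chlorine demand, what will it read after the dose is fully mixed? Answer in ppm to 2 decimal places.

(a) 2.88 ppm; (b) 8.07 ppm

(a) [OCl⁻]/[HOCl] = 10^(pH − pKa) = 10^(7.2 − 7.59) = 10^-0.39 = 0.4074.
(a) Fraction as HOCl = 1 / (1 + 0.4074) = 0.7105.
(a) HOCl = 0.7105 × 4.06 ppm = 2.885 ppm.

(b) Volume: 250,000 US gal × 3.785 L/gal = 946,250 L.
(b) Available chlorine delivered: 8210 g × 0.619 = 5082 g as Cl₂.
(b) Concentration rise: 5082 g / 946,250 L = 5.371 mg/L = 5.37 ppm.
(b) Final FC: 2.7 + 5.37 = 8.07 ppm.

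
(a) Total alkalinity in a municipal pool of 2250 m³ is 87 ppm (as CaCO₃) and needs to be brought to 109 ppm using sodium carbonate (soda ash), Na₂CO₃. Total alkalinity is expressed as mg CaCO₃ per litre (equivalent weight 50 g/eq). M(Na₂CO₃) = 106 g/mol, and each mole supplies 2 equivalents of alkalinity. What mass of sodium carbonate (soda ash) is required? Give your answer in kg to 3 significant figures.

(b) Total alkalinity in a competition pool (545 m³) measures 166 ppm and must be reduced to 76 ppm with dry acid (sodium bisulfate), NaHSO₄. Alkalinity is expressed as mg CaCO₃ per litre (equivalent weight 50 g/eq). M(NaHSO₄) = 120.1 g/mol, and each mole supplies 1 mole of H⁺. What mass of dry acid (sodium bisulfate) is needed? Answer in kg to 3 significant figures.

(a) Volume: 2250 m³ = 2,250,000 L.
(a) Alkalinity to add: (109 − 87) = 22 mg/L as CaCO₃ × 2,250,000 L = 49,500 g as CaCO₃.
(a) Equivalents: 49,500 g ÷ 50 g/eq = 990 eq.
(a) Each mole of Na₂CO₃ supplies 2 eq, so 990 / 2 = 495 mol.
(a) Mass: 495 mol × 106 g/mol = 52,470 g.

(b) Volume: 545 m³ = 545,000 L.
(b) Alkalinity to neutralize: (166 − 76) = 90 mg/L as CaCO₃ × 545,000 L = 49,050 g as CaCO₃.
(b) Equivalents of H⁺ required: 49,050 ÷ 50 g/eq = 981 eq = 981 mol NaHSO₄.
(b) Mass of NaHSO₄: 981 × 120.1 = 117,800 g.

(a) 52.5 kg; (b) 118 kg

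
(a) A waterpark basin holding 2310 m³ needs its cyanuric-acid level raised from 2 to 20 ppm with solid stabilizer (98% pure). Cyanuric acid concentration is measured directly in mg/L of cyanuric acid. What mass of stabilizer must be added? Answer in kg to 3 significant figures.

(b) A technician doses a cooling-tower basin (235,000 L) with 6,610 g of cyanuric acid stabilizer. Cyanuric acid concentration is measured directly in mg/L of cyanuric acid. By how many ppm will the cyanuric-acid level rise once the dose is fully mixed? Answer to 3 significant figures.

(a) 42.4 kg; (b) 28.1 ppm

(a) Volume: 2310 m³ = 2,310,000 L.
(a) CYA to add: (20 − 2) = 18 mg/L × 2,310,000 L = 41,580 g cyanuric acid.
(a) At 98% purity: 41,580 / 0.98 = 42,430 g product.

(b) Rise: 6,610 g / 235,000 L × 1000 = 28.13 mg/L.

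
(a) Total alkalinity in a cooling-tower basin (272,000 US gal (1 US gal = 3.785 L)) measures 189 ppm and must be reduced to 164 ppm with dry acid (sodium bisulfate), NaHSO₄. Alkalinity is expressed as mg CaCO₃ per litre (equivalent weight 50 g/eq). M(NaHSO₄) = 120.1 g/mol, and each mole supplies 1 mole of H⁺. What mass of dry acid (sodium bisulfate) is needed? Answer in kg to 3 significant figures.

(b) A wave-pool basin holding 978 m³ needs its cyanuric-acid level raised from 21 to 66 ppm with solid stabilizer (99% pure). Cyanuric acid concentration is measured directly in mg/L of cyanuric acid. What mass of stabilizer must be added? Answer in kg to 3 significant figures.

(a) 61.8 kg; (b) 44.5 kg

(a) Volume: 272,000 US gal × 3.785 L/gal = 1,029,520 L.
(a) Alkalinity to neutralize: (189 − 164) = 25 mg/L as CaCO₃ × 1,029,520 L = 25,740 g as CaCO₃.
(a) Equivalents of H⁺ required: 25,740 ÷ 50 g/eq = 514.8 eq = 514.8 mol NaHSO₄.
(a) Mass of NaHSO₄: 514.8 × 120.1 = 61,820 g.

(b) Volume: 978 m³ = 978,000 L.
(b) CYA to add: (66 − 21) = 45 mg/L × 978,000 L = 44,010 g cyanuric acid.
(b) At 99% purity: 44,010 / 0.99 = 44,450 g product.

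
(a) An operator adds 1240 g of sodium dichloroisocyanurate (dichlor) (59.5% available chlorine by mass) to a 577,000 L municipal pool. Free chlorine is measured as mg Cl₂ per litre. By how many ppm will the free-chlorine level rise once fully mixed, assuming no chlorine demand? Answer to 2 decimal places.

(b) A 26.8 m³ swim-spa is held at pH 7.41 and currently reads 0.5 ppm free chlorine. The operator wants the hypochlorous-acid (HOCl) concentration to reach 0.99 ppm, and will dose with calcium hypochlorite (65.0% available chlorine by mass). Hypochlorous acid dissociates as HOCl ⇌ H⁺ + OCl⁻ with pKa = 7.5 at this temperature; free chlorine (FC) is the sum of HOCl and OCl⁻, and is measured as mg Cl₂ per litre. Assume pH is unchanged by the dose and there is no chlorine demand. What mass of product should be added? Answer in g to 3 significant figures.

(a) Available chlorine delivered: 1240 g × 0.595 = 737.8 g as Cl₂.
(a) Concentration rise: 737.8 g / 577,000 L = 1.279 mg/L = 1.28 ppm.

(b) Volume: 26.8 m³ = 26,800 L.
(b) [OCl⁻]/[HOCl] = 10^(pH − pKa) = 10^(7.41 − 7.5) = 0.8128; fraction as HOCl = 1/(1 + 0.8128) = 0.5516.
(b) Free chlorine required for 0.99 ppm HOCl: 0.99 / 0.5516 = 1.795 ppm.
(b) FC to add: 1.795 − 0.5 = 1.295 mg/L as Cl₂.
(b) Cl₂ equivalent: 1.295 mg/L × 26,800 L = 34.7 g.
(b) Product at 65.0% available Cl: 34.7 / 0.65 = 53.38 g.

(a) 1.28 ppm; (b) 53.4 g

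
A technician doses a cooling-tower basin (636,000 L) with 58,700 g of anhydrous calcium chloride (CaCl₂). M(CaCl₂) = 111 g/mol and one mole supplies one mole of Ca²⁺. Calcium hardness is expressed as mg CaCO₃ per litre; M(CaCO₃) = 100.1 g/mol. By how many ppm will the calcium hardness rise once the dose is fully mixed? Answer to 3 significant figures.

83.2 ppm

Moles of Ca²⁺: 58,700 g ÷ 111 g/mol = 528.8 mol.
As CaCO₃: 528.8 mol × 100.1 g/mol = 52,940 g.
Rise: 52,940 g / 636,000 L × 1000 = 83.23 mg/L.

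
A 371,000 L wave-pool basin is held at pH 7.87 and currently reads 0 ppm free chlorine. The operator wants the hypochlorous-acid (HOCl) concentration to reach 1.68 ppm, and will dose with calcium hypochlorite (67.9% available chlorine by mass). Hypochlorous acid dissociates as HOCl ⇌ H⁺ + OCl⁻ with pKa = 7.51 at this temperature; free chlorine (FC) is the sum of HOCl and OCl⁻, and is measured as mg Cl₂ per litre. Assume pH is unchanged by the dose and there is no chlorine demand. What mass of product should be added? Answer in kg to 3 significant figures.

3.02 kg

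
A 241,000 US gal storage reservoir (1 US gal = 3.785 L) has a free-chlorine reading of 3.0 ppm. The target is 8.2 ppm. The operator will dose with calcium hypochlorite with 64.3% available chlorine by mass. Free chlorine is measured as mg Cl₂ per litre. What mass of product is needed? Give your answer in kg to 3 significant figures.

Volume: 241,000 US gal × 3.785 L/gal = 912,185 L.
Chlorine deficit: 8.2 − 3.0 = 5.2 ppm = 5.2 mg/L as Cl₂.
Cl₂ equivalent needed: 5.2 mg/L × 912,185 L = 4,743,000 mg = 4743 g.
Product at 64.3% available chlorine: 4743 / 0.643 = 7377 g.

7.38 kg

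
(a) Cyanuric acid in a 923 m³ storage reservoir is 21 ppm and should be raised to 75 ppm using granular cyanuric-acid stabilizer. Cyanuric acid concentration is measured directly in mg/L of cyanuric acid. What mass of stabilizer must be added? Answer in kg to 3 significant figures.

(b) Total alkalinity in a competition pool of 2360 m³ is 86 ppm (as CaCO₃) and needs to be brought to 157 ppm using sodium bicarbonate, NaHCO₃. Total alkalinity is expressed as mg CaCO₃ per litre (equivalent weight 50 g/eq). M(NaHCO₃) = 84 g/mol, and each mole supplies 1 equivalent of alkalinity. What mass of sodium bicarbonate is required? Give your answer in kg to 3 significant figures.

(a) 49.8 kg; (b) 282 kg

(a) Volume: 923 m³ = 923,000 L.
(a) CYA to add: (75 − 21) = 54 mg/L × 923,000 L = 49,840 g cyanuric acid.

(b) Volume: 2360 m³ = 2,360,000 L.
(b) Alkalinity to add: (157 − 86) = 71 mg/L as CaCO₃ × 2,360,000 L = 167,600 g as CaCO₃.
(b) Equivalents: 167,600 g ÷ 50 g/eq = 3351 eq.
(b) NaHCO₃ supplies 1 eq per mole → 3351 mol.
(b) Mass: 3351 mol × 84 g/mol = 281,500 g.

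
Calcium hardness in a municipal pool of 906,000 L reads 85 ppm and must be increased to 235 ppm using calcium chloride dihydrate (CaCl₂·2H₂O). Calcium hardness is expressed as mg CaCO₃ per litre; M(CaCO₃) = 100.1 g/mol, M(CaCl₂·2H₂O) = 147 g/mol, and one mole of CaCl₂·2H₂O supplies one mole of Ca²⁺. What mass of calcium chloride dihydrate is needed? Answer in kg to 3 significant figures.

Hardness to add: (235 − 85) = 150 mg/L as CaCO₃ × 906,000 L = 135,900 g as CaCO₃.
Moles of Ca²⁺ (1 mol Ca²⁺ ≡ 1 mol CaCO₃): 135,900 / 100.1 g/mol = 1358 mol.
Mass of CaCl₂·2H₂O: 1358 × 147 = 199,600 g.

200 kg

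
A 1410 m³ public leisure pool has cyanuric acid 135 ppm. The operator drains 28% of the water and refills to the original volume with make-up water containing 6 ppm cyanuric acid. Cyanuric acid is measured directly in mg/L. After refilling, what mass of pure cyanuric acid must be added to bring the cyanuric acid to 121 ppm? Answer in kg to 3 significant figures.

Volume: 1410 m³ = 1,410,000 L.
After draining 28% and refilling: 135 × 0.72 + 6 × 0.28 = 98.88 ppm.
Deficit to target: 121 − 98.88 = 22.12 mg/L.
Mass: 22.12 mg/L × 1,410,000 L = 31,190 g cyanuric acid.

31.2 kg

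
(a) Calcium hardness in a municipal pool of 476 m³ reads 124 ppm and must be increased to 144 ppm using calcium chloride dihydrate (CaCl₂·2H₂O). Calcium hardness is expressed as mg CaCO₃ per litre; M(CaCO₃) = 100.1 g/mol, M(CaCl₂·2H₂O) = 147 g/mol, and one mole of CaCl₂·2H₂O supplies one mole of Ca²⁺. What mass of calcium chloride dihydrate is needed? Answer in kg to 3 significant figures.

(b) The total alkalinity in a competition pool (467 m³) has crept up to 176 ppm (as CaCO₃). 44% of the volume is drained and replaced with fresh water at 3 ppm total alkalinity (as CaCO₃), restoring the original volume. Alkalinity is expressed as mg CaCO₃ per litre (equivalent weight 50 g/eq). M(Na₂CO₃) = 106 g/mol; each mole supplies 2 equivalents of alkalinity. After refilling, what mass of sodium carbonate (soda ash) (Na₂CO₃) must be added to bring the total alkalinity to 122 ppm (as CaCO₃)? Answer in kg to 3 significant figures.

(a) Volume: 476 m³ = 476,000 L.
(a) Hardness to add: (144 − 124) = 20 mg/L as CaCO₃ × 476,000 L = 9520 g as CaCO₃.
(a) Moles of Ca²⁺ (1 mol Ca²⁺ ≡ 1 mol CaCO₃): 9520 / 100.1 g/mol = 95.1 mol.
(a) Mass of CaCl₂·2H₂O: 95.1 × 147 = 13,980 g.

(b) Volume: 467 m³ = 467,000 L.
(b) After draining 44% and refilling: 176 × 0.56 + 3 × 0.44 = 99.88 ppm.
(b) Deficit to target: 122 − 99.88 = 22.12 mg/L.
(b) As CaCO₃: 22.12 mg/L × 467,000 L = 10,330 g; ÷ 50 g/eq ÷ 2 = 103.3 mol Na₂CO₃.
(b) Mass: 103.3 × 106 = 10,950 g.

(a) 14.0 kg; (b) 10.9 kg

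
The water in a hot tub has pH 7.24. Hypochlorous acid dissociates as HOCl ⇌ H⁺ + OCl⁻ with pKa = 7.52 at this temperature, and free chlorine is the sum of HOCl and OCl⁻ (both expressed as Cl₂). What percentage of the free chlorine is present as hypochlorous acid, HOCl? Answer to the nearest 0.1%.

[OCl⁻]/[HOCl] = 10^(pH − pKa) = 10^(7.24 − 7.52) = 10^-0.28 = 0.5248.
Fraction as HOCl = 1 / (1 + 0.5248) = 0.6558.

65.6%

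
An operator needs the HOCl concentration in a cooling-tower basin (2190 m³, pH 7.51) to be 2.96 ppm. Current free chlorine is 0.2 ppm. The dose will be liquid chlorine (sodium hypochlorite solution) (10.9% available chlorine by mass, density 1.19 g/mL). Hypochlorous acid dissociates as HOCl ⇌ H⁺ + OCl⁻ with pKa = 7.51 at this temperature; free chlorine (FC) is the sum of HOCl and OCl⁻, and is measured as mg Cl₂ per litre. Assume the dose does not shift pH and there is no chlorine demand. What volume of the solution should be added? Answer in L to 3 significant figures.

Volume: 2190 m³ = 2,190,000 L.
[OCl⁻]/[HOCl] = 10^(pH − pKa) = 10^(7.51 − 7.51) = 1; fraction as HOCl = 1/(1 + 1) = 0.5.
Free chlorine required for 2.96 ppm HOCl: 2.96 / 0.5 = 5.92 ppm.
FC to add: 5.92 − 0.2 = 5.72 mg/L as Cl₂.
Cl₂ equivalent: 5.72 mg/L × 2,190,000 L = 12,530 g.
Product at 10.9% available Cl: 12,530 / 0.109 = 114,900 g.
Volume: 114,900 g ÷ 1.19 g/mL = 96,580 mL.

96.6 L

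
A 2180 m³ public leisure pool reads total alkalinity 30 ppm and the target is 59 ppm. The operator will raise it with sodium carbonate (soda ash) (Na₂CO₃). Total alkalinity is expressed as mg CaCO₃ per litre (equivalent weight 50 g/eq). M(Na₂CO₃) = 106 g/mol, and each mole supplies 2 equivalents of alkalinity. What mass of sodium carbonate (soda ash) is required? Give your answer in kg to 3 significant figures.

67.0 kg

Volume: 2180 m³ = 2,180,000 L.
Alkalinity to add: (59 − 30) = 29 mg/L as CaCO₃ × 2,180,000 L = 63,220 g as CaCO₃.
Equivalents: 63,220 g ÷ 50 g/eq = 1264 eq.
Each mole of Na₂CO₃ supplies 2 eq, so 1264 / 2 = 632.2 mol.
Mass: 632.2 mol × 106 g/mol = 67,010 g.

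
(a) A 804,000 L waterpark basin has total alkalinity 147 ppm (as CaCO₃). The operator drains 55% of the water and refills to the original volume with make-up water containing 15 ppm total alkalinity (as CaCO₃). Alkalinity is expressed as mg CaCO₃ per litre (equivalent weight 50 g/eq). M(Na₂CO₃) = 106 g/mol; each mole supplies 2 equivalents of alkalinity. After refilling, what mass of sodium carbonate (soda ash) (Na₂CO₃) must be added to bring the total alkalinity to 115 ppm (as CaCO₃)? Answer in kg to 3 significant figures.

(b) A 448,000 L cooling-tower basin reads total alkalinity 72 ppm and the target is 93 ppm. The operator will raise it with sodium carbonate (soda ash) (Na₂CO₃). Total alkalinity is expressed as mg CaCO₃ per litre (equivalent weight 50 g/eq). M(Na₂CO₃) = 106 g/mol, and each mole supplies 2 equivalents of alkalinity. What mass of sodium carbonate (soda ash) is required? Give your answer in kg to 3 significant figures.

(a) 34.6 kg; (b) 9.97 kg

(a) After draining 55% and refilling: 147 × 0.45 + 15 × 0.55 = 74.4 ppm.
(a) Deficit to target: 115 − 74.4 = 40.6 mg/L.
(a) As CaCO₃: 40.6 mg/L × 804,000 L = 32,640 g; ÷ 50 g/eq ÷ 2 = 326.4 mol Na₂CO₃.
(a) Mass: 326.4 × 106 = 34,600 g.

(b) Alkalinity to add: (93 − 72) = 21 mg/L as CaCO₃ × 448,000 L = 9408 g as CaCO₃.
(b) Equivalents: 9408 g ÷ 50 g/eq = 188.2 eq.
(b) Each mole of Na₂CO₃ supplies 2 eq, so 188.2 / 2 = 94.08 mol.
(b) Mass: 94.08 mol × 106 g/mol = 9972 g.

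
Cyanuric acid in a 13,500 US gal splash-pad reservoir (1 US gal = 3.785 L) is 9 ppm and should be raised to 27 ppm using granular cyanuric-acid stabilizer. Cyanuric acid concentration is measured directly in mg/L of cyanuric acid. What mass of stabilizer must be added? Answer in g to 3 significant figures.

920 g

Volume: 13,500 US gal × 3.785 L/gal = 51,098 L.
CYA to add: (27 − 9) = 18 mg/L × 51,098 L = 919.8 g cyanuric acid.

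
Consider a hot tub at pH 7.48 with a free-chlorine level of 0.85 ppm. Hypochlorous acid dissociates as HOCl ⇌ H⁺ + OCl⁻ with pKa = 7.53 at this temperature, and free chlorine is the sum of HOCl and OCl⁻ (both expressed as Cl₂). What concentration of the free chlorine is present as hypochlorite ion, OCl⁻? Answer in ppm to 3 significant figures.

0.401 ppm

[OCl⁻]/[HOCl] = 10^(pH − pKa) = 10^(7.48 − 7.53) = 10^-0.05 = 0.8913.
Fraction as HOCl = 1 / (1 + 0.8913) = 0.5288.
OCl⁻ = (1 − 0.5288) × 0.85 ppm = 0.4006 ppm.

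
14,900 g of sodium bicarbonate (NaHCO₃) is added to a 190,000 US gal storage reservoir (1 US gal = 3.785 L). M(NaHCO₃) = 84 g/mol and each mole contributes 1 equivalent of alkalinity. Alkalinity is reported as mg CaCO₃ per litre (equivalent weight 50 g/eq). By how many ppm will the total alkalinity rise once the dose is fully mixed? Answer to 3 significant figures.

Volume: 190,000 US gal × 3.785 L/gal = 719,150 L.
Moles of NaHCO₃: 14,900 g ÷ 84 g/mol = 177.4 mol → 177.4 eq of alkalinity.
As CaCO₃: 177.4 eq × 50 g/eq = 8869 g.
Rise: 8869 g / 719,150 L × 1000 = 12.33 mg/L.

12.3 ppm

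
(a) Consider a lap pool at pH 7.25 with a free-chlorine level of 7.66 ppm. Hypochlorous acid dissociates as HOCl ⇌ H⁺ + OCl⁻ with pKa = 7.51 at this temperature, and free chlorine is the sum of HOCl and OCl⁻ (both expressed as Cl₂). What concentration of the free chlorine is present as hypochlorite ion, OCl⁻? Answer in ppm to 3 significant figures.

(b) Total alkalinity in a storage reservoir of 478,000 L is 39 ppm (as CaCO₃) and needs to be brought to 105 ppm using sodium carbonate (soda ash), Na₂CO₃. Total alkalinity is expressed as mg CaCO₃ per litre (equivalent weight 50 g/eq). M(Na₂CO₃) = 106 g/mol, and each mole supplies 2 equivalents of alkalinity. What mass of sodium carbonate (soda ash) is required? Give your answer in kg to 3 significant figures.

(a) [OCl⁻]/[HOCl] = 10^(pH − pKa) = 10^(7.25 − 7.51) = 10^-0.26 = 0.5495.
(a) Fraction as HOCl = 1 / (1 + 0.5495) = 0.6454.
(a) OCl⁻ = (1 − 0.6454) × 7.66 ppm = 2.717 ppm.

(b) Alkalinity to add: (105 − 39) = 66 mg/L as CaCO₃ × 478,000 L = 31,550 g as CaCO₃.
(b) Equivalents: 31,550 g ÷ 50 g/eq = 631 eq.
(b) Each mole of Na₂CO₃ supplies 2 eq, so 631 / 2 = 315.5 mol.
(b) Mass: 315.5 mol × 106 g/mol = 33,440 g.

(a) 2.72 ppm; (b) 33.4 kg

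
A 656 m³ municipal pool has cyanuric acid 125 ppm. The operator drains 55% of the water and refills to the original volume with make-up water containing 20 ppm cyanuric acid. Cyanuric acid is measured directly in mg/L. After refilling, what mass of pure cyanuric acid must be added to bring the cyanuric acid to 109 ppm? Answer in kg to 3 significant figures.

27.4 kg

Volume: 656 m³ = 656,000 L.
After draining 55% and refilling: 125 × 0.45 + 20 × 0.55 = 67.25 ppm.
Deficit to target: 109 − 67.25 = 41.75 mg/L.
Mass: 41.75 mg/L × 656,000 L = 27,390 g cyanuric acid.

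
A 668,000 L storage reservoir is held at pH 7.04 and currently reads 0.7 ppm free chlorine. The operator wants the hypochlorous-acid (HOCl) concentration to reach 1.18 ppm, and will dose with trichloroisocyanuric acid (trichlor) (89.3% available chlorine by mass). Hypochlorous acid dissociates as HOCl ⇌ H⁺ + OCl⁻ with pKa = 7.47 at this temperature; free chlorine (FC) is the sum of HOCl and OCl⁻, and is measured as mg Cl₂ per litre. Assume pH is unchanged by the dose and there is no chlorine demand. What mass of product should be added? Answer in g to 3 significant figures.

687 g

[OCl⁻]/[HOCl] = 10^(pH − pKa) = 10^(7.04 − 7.47) = 0.3715; fraction as HOCl = 1/(1 + 0.3715) = 0.7291.
Free chlorine required for 1.18 ppm HOCl: 1.18 / 0.7291 = 1.618 ppm.
FC to add: 1.618 − 0.7 = 0.9184 mg/L as Cl₂.
Cl₂ equivalent: 0.9184 mg/L × 668,000 L = 613.5 g.
Product at 89.3% available Cl: 613.5 / 0.893 = 687 g.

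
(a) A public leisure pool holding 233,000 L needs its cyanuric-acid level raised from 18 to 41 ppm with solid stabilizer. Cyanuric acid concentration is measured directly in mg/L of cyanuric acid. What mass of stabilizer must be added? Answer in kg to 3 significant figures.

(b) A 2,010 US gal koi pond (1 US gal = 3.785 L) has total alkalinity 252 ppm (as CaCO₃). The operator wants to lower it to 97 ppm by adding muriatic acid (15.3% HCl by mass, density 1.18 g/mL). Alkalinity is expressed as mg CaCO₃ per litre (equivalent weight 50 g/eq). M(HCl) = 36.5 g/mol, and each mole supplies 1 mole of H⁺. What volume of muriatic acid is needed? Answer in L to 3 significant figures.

(a) CYA to add: (41 − 18) = 23 mg/L × 233,000 L = 5359 g cyanuric acid.

(b) Volume: 2,010 US gal × 3.785 L/gal = 7,608 L.
(b) Alkalinity to neutralize: (252 − 97) = 155 mg/L as CaCO₃ × 7,608 L = 1179 g as CaCO₃.
(b) Equivalents of H⁺ required: 1179 ÷ 50 g/eq = 23.58 eq = 23.58 mol HCl.
(b) Mass of HCl: 23.58 × 36.5 = 860.8 g.
(b) Mass of 15.3% solution: 860.8 / 0.153 = 5626 g.
(b) Volume: 5626 g ÷ 1.18 g/mL = 4768 mL.

(a) 5.36 kg; (b) 4.77 L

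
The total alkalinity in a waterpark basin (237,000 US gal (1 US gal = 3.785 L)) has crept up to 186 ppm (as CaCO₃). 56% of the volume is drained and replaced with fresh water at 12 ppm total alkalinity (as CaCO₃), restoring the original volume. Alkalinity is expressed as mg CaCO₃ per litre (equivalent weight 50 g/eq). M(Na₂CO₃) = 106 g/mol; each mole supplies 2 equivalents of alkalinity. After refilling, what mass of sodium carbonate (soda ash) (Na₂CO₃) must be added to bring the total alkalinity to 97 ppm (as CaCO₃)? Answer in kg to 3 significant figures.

8.03 kg

Volume: 237,000 US gal × 3.785 L/gal = 897,045 L.
After draining 56% and refilling: 186 × 0.44 + 12 × 0.56 = 88.56 ppm.
Deficit to target: 97 − 88.56 = 8.44 mg/L.
As CaCO₃: 8.44 mg/L × 897,045 L = 7571 g; ÷ 50 g/eq ÷ 2 = 75.71 mol Na₂CO₃.
Mass: 75.71 × 106 = 8025 g.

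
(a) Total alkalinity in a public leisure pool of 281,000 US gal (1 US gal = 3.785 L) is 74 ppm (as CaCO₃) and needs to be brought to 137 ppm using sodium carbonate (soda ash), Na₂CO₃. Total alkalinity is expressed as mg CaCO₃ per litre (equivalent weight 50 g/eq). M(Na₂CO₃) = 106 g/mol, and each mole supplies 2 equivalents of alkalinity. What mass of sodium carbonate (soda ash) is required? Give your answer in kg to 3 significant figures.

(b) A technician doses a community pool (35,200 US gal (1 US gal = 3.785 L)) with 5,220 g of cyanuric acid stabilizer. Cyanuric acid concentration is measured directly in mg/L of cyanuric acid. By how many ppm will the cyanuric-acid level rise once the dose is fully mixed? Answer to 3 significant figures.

(a) Volume: 281,000 US gal × 3.785 L/gal = 1,063,585 L.
(a) Alkalinity to add: (137 − 74) = 63 mg/L as CaCO₃ × 1,063,585 L = 67,010 g as CaCO₃.
(a) Equivalents: 67,010 g ÷ 50 g/eq = 1340 eq.
(a) Each mole of Na₂CO₃ supplies 2 eq, so 1340 / 2 = 670.1 mol.
(a) Mass: 670.1 mol × 106 g/mol = 71,030 g.

(b) Volume: 35,200 US gal × 3.785 L/gal = 133,232 L.
(b) Rise: 5,220 g / 133,232 L × 1000 = 39.18 mg/L.

(a) 71.0 kg; (b) 39.2 ppm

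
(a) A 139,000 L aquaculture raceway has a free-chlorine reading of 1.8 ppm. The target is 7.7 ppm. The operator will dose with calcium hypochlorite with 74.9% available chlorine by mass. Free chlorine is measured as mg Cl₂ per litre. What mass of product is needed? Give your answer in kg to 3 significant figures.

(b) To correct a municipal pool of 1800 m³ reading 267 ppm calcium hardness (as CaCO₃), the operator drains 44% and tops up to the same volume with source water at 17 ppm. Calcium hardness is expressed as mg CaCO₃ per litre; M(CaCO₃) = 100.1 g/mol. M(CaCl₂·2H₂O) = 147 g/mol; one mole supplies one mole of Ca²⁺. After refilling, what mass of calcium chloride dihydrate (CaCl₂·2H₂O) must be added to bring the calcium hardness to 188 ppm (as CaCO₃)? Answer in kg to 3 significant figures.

(a) 1.09 kg; (b) 81.9 kg

(a) Chlorine deficit: 7.7 − 1.8 = 5.9 ppm = 5.9 mg/L as Cl₂.
(a) Cl₂ equivalent needed: 5.9 mg/L × 139,000 L = 820,100 mg = 820.1 g.
(a) Product at 74.9% available chlorine: 820.1 / 0.749 = 1095 g.

(b) Volume: 1800 m³ = 1,800,000 L.
(b) After draining 44% and refilling: 267 × 0.56 + 17 × 0.44 = 157 ppm.
(b) Deficit to target: 188 − 157 = 31 mg/L.
(b) As CaCO₃: 31 mg/L × 1,800,000 L = 55,800 g; ÷ 100.1 = 557.4 mol Ca²⁺.
(b) Mass: 557.4 × 147 = 81,940 g.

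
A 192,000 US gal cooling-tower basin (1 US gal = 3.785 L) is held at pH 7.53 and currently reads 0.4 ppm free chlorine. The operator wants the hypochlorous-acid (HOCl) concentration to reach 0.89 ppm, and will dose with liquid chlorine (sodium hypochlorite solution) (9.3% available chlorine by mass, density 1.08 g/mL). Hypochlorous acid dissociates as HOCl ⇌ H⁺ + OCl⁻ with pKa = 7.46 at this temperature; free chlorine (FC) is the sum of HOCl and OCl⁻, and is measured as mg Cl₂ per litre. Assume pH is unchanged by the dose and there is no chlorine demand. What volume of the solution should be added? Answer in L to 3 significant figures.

Volume: 192,000 US gal × 3.785 L/gal = 726,720 L.
[OCl⁻]/[HOCl] = 10^(pH − pKa) = 10^(7.53 − 7.46) = 1.175; fraction as HOCl = 1/(1 + 1.175) = 0.4598.
Free chlorine required for 0.89 ppm HOCl: 0.89 / 0.4598 = 1.936 ppm.
FC to add: 1.936 − 0.4 = 1.536 mg/L as Cl₂.
Cl₂ equivalent: 1.536 mg/L × 726,720 L = 1116 g.
Product at 9.3% available Cl: 1116 / 0.093 = 12,000 g.
Volume: 12,000 g ÷ 1.08 g/mL = 11,110 mL.

11.1 L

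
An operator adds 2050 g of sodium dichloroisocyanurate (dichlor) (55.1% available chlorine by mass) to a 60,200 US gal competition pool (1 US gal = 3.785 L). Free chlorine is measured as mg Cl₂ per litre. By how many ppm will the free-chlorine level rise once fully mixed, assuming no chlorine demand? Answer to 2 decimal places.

Volume: 60,200 US gal × 3.785 L/gal = 227,857 L.
Available chlorine delivered: 2050 g × 0.551 = 1130 g as Cl₂.
Concentration rise: 1130 g / 227,857 L = 4.957 mg/L = 4.96 ppm.

4.96 ppm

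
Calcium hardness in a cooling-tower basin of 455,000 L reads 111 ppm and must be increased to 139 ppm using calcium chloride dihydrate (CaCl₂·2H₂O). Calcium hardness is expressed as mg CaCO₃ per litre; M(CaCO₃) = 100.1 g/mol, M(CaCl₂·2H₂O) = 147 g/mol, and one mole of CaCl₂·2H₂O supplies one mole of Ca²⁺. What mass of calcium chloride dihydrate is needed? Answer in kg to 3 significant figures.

18.7 kg

Hardness to add: (139 − 111) = 28 mg/L as CaCO₃ × 455,000 L = 12,740 g as CaCO₃.
Moles of Ca²⁺ (1 mol Ca²⁺ ≡ 1 mol CaCO₃): 12,740 / 100.1 g/mol = 127.3 mol.
Mass of CaCl₂·2H₂O: 127.3 × 147 = 18,710 g.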